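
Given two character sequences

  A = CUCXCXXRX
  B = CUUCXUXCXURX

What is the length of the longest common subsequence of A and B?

Pick C at A[1]=B[1] → U at A[2]=B[3] → C at A[3]=B[4] → X at A[4]=B[7] → C at A[5]=B[8] → X at A[6]=B[9] → R at A[8]=B[11] → X at A[9]=B[12]; all 8 characters appear in both, in order. Since dp[9][12] = 8, nothing longer is possible.

8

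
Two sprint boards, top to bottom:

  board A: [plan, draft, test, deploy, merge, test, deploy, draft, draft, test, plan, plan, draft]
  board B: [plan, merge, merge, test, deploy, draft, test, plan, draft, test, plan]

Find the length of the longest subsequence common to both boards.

8

One common subsequence of length 8: plan [1,1] → merge [5,3] → test [6,4] → deploy [7,5] → draft [8,6] → draft [9,9] → test [10,10] → plan [12,11], and the DP table's final entry dp[13][11] is also 8, so no common subsequence is longer.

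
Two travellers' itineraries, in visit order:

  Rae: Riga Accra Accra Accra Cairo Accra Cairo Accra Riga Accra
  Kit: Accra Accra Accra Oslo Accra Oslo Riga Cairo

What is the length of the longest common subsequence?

5

One common subsequence of length 5: Accra at Rae[2]=Kit[1] → Accra at Rae[3]=Kit[2] → Accra at Rae[4]=Kit[3] → Accra at Rae[6]=Kit[5] → Cairo at Rae[7]=Kit[8], and the DP table's final entry dp[10][8] is also 5, so no common subsequence is longer.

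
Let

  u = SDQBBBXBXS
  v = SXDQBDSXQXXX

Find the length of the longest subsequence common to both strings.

Pick S at u[1]=v[1]; then D at u[2]=v[3]; then Q at u[3]=v[4]; then B at u[4]=v[5]; then X at u[7]=v[11]; then X at u[9]=v[12]; all 6 characters appear in both, in order. The LCS DP gives dp[10][12] = 6, so this is optimal.

6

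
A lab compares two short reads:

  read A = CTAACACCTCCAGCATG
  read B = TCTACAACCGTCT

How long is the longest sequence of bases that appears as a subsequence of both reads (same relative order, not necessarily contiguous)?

One common subsequence of length 10: C [1,2] → T [2,3] → A [3,4] → A [4,6] → A [6,7] → C [7,8] → C [8,9] → T [9,11] → C [14,12] → T [16,13]. dp[17][13] = 10 confirms this is the maximum.

10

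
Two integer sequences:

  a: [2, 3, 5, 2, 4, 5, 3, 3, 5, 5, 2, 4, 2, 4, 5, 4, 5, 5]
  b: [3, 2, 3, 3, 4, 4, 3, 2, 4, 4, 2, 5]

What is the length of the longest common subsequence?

9

Taking 3 [2,1], then 2 [4,2], then 3 [7,3], then 3 [8,4], then 4 [12,6], then 2 [13,8], then 4 [14,9], then 4 [16,10], then 5 [18,12] gives a common subsequence of length 9. dp[18][12] = 9 confirms this is the maximum.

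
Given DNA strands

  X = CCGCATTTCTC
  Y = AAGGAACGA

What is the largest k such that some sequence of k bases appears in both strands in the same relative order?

3

Let dp[i][j] be the LCS length of the first i bases of X and the first j bases of Y. dp[i][j] = dp[i-1][j-1]+1 when the i-th and j-th bases match, else max(dp[i-1][j], dp[i][j-1]).
    ·  A  A  G  G  A  A  C  G  A
 ·  0  0  0  0  0  0  0  0  0  0
 C  0  0  0  0  0  0  0  1  1  1
 C  0  0  0  0  0  0  0  1  1  1
 G  0  0  0  1  1  1  1  1  2  2
 C  0  0  0  1  1  1  1  2  2  2
 A  0  1  1  1  1  2  2  2  2  3
 T  0  1  1  1  1  2  2  2  2  3
 T  0  1  1  1  1  2  2  2  2  3
 T  0  1  1  1  1  2  2  2  2  3
 C  0  1  1  1  1  2  2  3  3  3
 T  0  1  1  1  1  2  2  3  3  3
 C  0  1  1  1  1  2  2  3  3  3
dp[11][9] = 3. One LCS (by backtracking along matches): CGA.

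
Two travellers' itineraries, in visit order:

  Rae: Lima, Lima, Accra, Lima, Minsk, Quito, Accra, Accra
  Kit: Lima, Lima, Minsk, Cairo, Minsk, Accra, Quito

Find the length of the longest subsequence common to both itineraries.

One common subsequence of length 4: Lima [1,1]; then Lima [2,2]; then Accra [3,6]; then Quito [6,7], and the DP table's final entry dp[8][7] is also 4, so no common subsequence is longer.

4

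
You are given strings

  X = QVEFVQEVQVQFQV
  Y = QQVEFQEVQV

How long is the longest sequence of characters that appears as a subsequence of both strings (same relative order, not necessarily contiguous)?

Let dp[i][j] be the LCS length of the first i characters of X and the first j characters of Y. dp[i][j] = dp[i-1][j-1]+1 when the i-th and j-th characters match, else max(dp[i-1][j], dp[i][j-1]).
    ·  Q  Q  V  E  F  Q  E  V  Q  V
 ·  0  0  0  0  0  0  0  0  0  0  0
 Q  0  1  1  1  1  1  1  1  1  1  1
 V  0  1  1  2  2  2  2  2  2  2  2
 E  0  1  1  2  3  3  3  3  3  3  3
 F  0  1  1  2  3  4  4  4  4  4  4
 V  0  1  1  2  3  4  4  4  5  5  5
 Q  0  1  2  2  3  4  5  5  5  6  6
 E  0  1  2  2  3  4  5  6  6  6  6
 V  0  1  2  3  3  4  5  6  7  7  7
 Q  0  1  2  3  3  4  5  6  7  8  8
 V  0  1  2  3  3  4  5  6  7  8  9
 Q  0  1  2  3  3  4  5  6  7  8  9
 F  0  1  2  3  3  4  5  6  7  8  9
 Q  0  1  2  3  3  4  5  6  7  8  9
 V  0  1  2  3  3  4  5  6  7  8  9
dp[14][10] = 9. One LCS (by backtracking along matches): QVEFQEVQV.

9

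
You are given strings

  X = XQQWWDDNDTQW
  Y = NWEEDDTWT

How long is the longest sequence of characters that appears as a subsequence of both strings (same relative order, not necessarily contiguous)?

Match W [4,2] → D [7,5] → D [9,6] → T [10,7] → W [12,8] — 5 characters in the same relative order in both. Since dp[12][9] = 5, nothing longer is possible.

5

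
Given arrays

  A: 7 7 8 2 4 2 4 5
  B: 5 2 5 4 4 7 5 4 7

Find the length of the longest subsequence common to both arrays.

Match 2 [4,2]; then 4 [5,4]; then 4 [7,5]; then 5 [8,7] — 4 values in the same relative order in both. The LCS DP gives dp[8][9] = 4, so this is optimal.

4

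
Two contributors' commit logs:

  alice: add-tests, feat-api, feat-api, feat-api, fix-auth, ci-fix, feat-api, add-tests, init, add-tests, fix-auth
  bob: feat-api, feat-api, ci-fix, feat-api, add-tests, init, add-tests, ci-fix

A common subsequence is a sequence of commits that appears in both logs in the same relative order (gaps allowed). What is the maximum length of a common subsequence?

7

Pick feat-api at alice[3]=bob[1], feat-api at alice[4]=bob[2], ci-fix at alice[6]=bob[3], feat-api at alice[7]=bob[4], add-tests at alice[8]=bob[5], init at alice[9]=bob[6], add-tests at alice[10]=bob[7]; all 7 commits appear in both, in order. dp[11][8] = 7 confirms this is the maximum.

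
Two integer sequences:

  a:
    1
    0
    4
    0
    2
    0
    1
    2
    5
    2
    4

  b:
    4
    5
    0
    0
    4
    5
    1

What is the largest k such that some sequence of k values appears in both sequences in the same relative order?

4

Match 4 at a[3]=b[1], 0 at a[4]=b[3], 0 at a[6]=b[4], 1 at a[7]=b[7] — 4 values in the same relative order in both. The LCS DP gives dp[11][7] = 4, so this is optimal.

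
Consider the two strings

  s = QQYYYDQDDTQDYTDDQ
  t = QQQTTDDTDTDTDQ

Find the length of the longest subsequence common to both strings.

11

One common subsequence of length 11: Q at s[1]=t[1] → Q at s[2]=t[2] → Q at s[7]=t[3] → D at s[8]=t[6] → D at s[9]=t[7] → T at s[10]=t[8] → D at s[12]=t[9] → T at s[14]=t[10] → D at s[15]=t[11] → D at s[16]=t[13] → Q at s[17]=t[14]. The LCS DP gives dp[17][14] = 11, so this is optimal.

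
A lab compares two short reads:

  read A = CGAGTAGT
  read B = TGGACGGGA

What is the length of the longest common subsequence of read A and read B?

Match C [1,5] → G [2,7] → G [4,8] → A [6,9] — 4 bases in the same relative order in both. The LCS DP gives dp[8][9] = 4, so this is optimal.

4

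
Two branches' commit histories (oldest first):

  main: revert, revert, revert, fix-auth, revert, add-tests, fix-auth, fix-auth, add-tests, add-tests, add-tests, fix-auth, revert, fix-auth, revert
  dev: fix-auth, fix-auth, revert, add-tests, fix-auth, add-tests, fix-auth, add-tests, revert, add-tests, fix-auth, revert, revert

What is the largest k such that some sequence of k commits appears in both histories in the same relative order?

10

Taking fix-auth (main #4, dev #2) → revert (main #5, dev #3) → add-tests (main #6, dev #4) → fix-auth (main #7, dev #5) → fix-auth (main #8, dev #7) → add-tests (main #9, dev #8) → add-tests (main #11, dev #10) → fix-auth (main #12, dev #11) → revert (main #13, dev #12) → revert (main #15, dev #13) gives a common subsequence of length 10. dp[15][13] = 10 confirms this is the maximum.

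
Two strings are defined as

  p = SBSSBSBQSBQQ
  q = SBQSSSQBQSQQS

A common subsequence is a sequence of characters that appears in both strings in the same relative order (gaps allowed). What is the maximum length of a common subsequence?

10

Pick S [1,1]; then B [2,2]; then S [3,4]; then S [4,5]; then S [6,6]; then B [7,8]; then Q [8,9]; then S [9,10]; then Q [11,11]; then Q [12,12]; all 10 characters appear in both, in order. Since dp[12][13] = 10, nothing longer is possible.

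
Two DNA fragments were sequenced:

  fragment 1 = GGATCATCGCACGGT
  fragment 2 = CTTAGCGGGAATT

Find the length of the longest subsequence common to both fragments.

Pick T [4,3], then A [6,4], then C [8,6], then G [9,7], then G [13,8], then G [14,9], then T [15,13]; all 7 bases appear in both, in order, and the DP table's final entry dp[15][13] is also 7, so no common subsequence is longer.

7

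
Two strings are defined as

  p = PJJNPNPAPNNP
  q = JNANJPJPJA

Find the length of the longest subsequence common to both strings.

Let dp[i][j] be the LCS length of the first i characters of p and the first j characters of q. dp[i][j] = dp[i-1][j-1]+1 when the i-th and j-th characters match, else max(dp[i-1][j], dp[i][j-1]).
    ·  J  N  A  N  J  P  J  P  J  A
 ·  0  0  0  0  0  0  0  0  0  0  0
 P  0  0  0  0  0  0  1  1  1  1  1
 J  0  1  1  1  1  1  1  2  2  2  2
 J  0  1  1  1  1  2  2  2  2  3  3
 N  0  1  2  2  2  2  2  2  2  3  3
 P  0  1  2  2  2  2  3  3  3  3  3
 N  0  1  2  2  3  3  3  3  3  3  3
 P  0  1  2  2  3  3  4  4  4  4  4
 A  0  1  2  3  3  3  4  4  4  4  5
 P  0  1  2  3  3  3  4  4  5  5  5
 N  0  1  2  3  4  4  4  4  5  5  5
 N  0  1  2  3  4  4  4  4  5  5  5
 P  0  1  2  3  4  4  5  5  5  5  5
dp[12][10] = 5. One LCS (by backtracking along matches): JJPPA.

5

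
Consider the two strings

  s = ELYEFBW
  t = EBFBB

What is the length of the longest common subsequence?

3

Match E at s[1]=t[1]; then F at s[5]=t[3]; then B at s[6]=t[5] — 3 characters in the same relative order in both, and the DP table's final entry dp[7][5] is also 3, so no common subsequence is longer.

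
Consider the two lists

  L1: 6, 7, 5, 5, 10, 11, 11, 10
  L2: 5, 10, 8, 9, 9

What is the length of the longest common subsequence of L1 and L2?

Match 5 at L1[4]=L2[1], then 10 at L1[5]=L2[2] — 2 values in the same relative order in both, and the DP table's final entry dp[8][5] is also 2, so no common subsequence is longer.

2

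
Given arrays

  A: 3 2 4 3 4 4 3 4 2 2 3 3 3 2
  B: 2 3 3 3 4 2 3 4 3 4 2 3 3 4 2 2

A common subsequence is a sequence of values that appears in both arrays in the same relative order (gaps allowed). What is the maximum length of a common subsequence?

10

One common subsequence of length 10: 3 [1,4]; then 2 [2,6]; then 3 [4,7]; then 4 [6,8]; then 3 [7,9]; then 4 [8,10]; then 2 [10,11]; then 3 [11,12]; then 3 [12,13]; then 2 [14,16]. The LCS DP gives dp[14][16] = 10, so this is optimal.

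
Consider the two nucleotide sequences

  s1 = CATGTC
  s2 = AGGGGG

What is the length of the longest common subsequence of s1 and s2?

Let dp[i][j] be the LCS length of the first i bases of s1 and the first j bases of s2. dp[i][j] = dp[i-1][j-1]+1 when the i-th and j-th bases match, else max(dp[i-1][j], dp[i][j-1]).
    ·  A  G  G  G  G  G
 ·  0  0  0  0  0  0  0
 C  0  0  0  0  0  0  0
 A  0  1  1  1  1  1  1
 T  0  1  1  1  1  1  1
 G  0  1  2  2  2  2  2
 T  0  1  2  2  2  2  2
 C  0  1  2  2  2  2  2
dp[6][6] = 2. One LCS (by backtracking along matches): AG.

2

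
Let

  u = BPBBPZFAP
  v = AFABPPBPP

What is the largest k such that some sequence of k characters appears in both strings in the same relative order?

5

Match B [1,4], P [2,6], B [4,7], P [5,8], P [9,9] — 5 characters in the same relative order in both. dp[9][9] = 5 confirms this is the maximum.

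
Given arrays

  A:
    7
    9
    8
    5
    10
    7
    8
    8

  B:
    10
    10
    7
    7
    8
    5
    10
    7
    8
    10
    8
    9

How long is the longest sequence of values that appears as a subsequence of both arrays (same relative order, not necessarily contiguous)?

7

One common subsequence of length 7: 7 at A[1]=B[4], then 8 at A[3]=B[5], then 5 at A[4]=B[6], then 10 at A[5]=B[7], then 7 at A[6]=B[8], then 8 at A[7]=B[9], then 8 at A[8]=B[11]. dp[8][12] = 7 confirms this is the maximum.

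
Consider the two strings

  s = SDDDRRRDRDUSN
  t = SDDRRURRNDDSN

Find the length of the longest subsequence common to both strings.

10

Match S at s[1]=t[1], then D at s[2]=t[2], then D at s[3]=t[3], then R at s[5]=t[5], then R at s[6]=t[7], then R at s[7]=t[8], then D at s[8]=t[10], then D at s[10]=t[11], then S at s[12]=t[12], then N at s[13]=t[13] — 10 characters in the same relative order in both. The LCS DP gives dp[13][13] = 10, so this is optimal.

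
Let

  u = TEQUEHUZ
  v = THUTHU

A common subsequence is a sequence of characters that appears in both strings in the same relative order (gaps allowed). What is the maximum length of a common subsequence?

Let dp[i][j] be the LCS length of the first i characters of u and the first j characters of v. dp[i][j] = dp[i-1][j-1]+1 when the i-th and j-th characters match, else max(dp[i-1][j], dp[i][j-1]).
    ·  T  H  U  T  H  U
 ·  0  0  0  0  0  0  0
 T  0  1  1  1  1  1  1
 E  0  1  1  1  1  1  1
 Q  0  1  1  1  1  1  1
 U  0  1  1  2  2  2  2
 E  0  1  1  2  2  2  2
 H  0  1  2  2  2  3  3
 U  0  1  2  3  3  3  4
 Z  0  1  2  3  3  3  4
dp[8][6] = 4. One LCS (by backtracking along matches): TUHU.

4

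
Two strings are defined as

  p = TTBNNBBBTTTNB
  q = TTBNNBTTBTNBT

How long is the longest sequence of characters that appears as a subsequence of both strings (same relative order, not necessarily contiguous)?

One common subsequence of length 11: T at p[1]=q[1], T at p[2]=q[2], B at p[3]=q[3], N at p[4]=q[4], N at p[5]=q[5], B at p[8]=q[6], T at p[9]=q[7], T at p[10]=q[8], T at p[11]=q[10], N at p[12]=q[11], B at p[13]=q[12]. The LCS DP gives dp[13][13] = 11, so this is optimal.

11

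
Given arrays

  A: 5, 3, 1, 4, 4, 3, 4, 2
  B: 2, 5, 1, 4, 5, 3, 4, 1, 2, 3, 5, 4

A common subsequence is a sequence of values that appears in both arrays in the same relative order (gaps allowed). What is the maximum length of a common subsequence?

6

Let dp[i][j] be the LCS length of the first i values of A and the first j values of B. dp[i][j] = dp[i-1][j-1]+1 when the i-th and j-th values match, else max(dp[i-1][j], dp[i][j-1]).
    ·  2  5  1  4  5  3  4  1  2  3  5  4
 ·  0  0  0  0  0  0  0  0  0  0  0  0  0
 5  0  0  1  1  1  1  1  1  1  1  1  1  1
 3  0  0  1  1  1  1  2  2  2  2  2  2  2
 1  0  0  1  2  2  2  2  2  3  3  3  3  3
 4  0  0  1  2  3  3  3  3  3  3  3  3  4
 4  0  0  1  2  3  3  3  4  4  4  4  4  4
 3  0  0  1  2  3  3  4  4  4  4  5  5  5
 4  0  0  1  2  3  3  4  5  5  5  5  5  6
 2  0  1  1  2  3  3  4  5  5  6  6  6  6
dp[8][12] = 6. One LCS (by backtracking along matches): 5, 1, 4, 4, 3, 4.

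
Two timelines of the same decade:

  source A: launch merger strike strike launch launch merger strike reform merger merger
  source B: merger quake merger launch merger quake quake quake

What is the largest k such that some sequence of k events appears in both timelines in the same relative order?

3

Match merger [2,3], launch [6,4], merger [7,5] — 3 events in the same relative order in both. The LCS DP gives dp[11][8] = 3, so this is optimal.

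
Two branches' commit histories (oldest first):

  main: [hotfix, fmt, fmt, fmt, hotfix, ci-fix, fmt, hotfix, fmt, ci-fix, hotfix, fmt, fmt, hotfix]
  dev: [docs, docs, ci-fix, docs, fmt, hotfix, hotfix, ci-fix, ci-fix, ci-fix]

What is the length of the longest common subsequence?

Match hotfix at main[1]=dev[6], then hotfix at main[5]=dev[7], then ci-fix at main[6]=dev[9], then ci-fix at main[10]=dev[10] — 4 commits in the same relative order in both. The LCS DP gives dp[14][10] = 4, so this is optimal.

4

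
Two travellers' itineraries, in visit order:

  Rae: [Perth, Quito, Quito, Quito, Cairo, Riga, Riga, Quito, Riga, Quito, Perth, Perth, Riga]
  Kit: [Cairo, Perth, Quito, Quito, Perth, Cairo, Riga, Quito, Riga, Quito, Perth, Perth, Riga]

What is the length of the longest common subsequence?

Pick Perth (Rae #1, Kit #2) → Quito (Rae #2, Kit #3) → Quito (Rae #3, Kit #4) → Cairo (Rae #5, Kit #6) → Riga (Rae #7, Kit #7) → Quito (Rae #8, Kit #8) → Riga (Rae #9, Kit #9) → Quito (Rae #10, Kit #10) → Perth (Rae #11, Kit #11) → Perth (Rae #12, Kit #12) → Riga (Rae #13, Kit #13); all 11 stops appear in both, in order. dp[13][13] = 11 confirms this is the maximum.

11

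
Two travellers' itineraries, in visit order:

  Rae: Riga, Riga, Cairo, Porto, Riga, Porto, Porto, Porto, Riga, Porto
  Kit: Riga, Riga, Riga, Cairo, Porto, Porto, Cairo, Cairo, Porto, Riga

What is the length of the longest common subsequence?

7

Pick Riga at Rae[1]=Kit[2]; then Riga at Rae[2]=Kit[3]; then Cairo at Rae[3]=Kit[4]; then Porto at Rae[4]=Kit[5]; then Porto at Rae[6]=Kit[6]; then Porto at Rae[8]=Kit[9]; then Riga at Rae[9]=Kit[10]; all 7 stops appear in both, in order, and the DP table's final entry dp[10][10] is also 7, so no common subsequence is longer.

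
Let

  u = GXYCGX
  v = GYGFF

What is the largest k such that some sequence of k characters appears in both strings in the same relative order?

Taking G at u[1]=v[1]; then Y at u[3]=v[2]; then G at u[5]=v[3] gives a common subsequence of length 3. Since dp[6][5] = 3, nothing longer is possible.

3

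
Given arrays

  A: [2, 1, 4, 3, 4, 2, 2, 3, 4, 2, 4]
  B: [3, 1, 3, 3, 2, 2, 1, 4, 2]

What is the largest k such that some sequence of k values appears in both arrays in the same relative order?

6

Let dp[i][j] be the LCS length of the first i values of A and the first j values of B. dp[i][j] = dp[i-1][j-1]+1 when the i-th and j-th values match, else max(dp[i-1][j], dp[i][j-1]).
    ·  3  1  3  3  2  2  1  4  2
 ·  0  0  0  0  0  0  0  0  0  0
 2  0  0  0  0  0  1  1  1  1  1
 1  0  0  1  1  1  1  1  2  2  2
 4  0  0  1  1  1  1  1  2  3  3
 3  0  1  1  2  2  2  2  2  3  3
 4  0  1  1  2  2  2  2  2  3  3
 2  0  1  1  2  2  3  3  3  3  4
 2  0  1  1  2  2  3  4  4  4  4
 3  0  1  1  2  3  3  4  4  4  4
 4  0  1  1  2  3  3  4  4  5  5
 2  0  1  1  2  3  4  4  4  5  6
 4  0  1  1  2  3  4  4  4  5  6
dp[11][9] = 6. One LCS (by backtracking along matches): 1, 3, 2, 2, 4, 2.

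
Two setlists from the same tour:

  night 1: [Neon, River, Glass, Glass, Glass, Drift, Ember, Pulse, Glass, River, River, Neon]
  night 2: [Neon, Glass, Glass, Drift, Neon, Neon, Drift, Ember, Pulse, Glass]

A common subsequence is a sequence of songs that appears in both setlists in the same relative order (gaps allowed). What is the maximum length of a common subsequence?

Match Neon at night 1[1]=night 2[1], Glass at night 1[3]=night 2[2], Glass at night 1[4]=night 2[3], Drift at night 1[6]=night 2[7], Ember at night 1[7]=night 2[8], Pulse at night 1[8]=night 2[9], Glass at night 1[9]=night 2[10] — 7 songs in the same relative order in both. dp[12][10] = 7 confirms this is the maximum.

7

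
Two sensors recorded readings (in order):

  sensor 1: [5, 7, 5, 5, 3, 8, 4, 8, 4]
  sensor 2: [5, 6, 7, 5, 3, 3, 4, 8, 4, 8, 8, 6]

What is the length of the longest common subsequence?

7

One common subsequence of length 7: 5 (sensor 1 #1, sensor 2 #1), then 7 (sensor 1 #2, sensor 2 #3), then 5 (sensor 1 #3, sensor 2 #4), then 3 (sensor 1 #5, sensor 2 #6), then 8 (sensor 1 #6, sensor 2 #8), then 4 (sensor 1 #7, sensor 2 #9), then 8 (sensor 1 #8, sensor 2 #11). Since dp[9][12] = 7, nothing longer is possible.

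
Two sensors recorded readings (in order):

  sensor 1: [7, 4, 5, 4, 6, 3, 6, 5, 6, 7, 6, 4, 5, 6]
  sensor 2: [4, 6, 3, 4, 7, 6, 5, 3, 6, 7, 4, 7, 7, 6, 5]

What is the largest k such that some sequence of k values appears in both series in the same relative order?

Match 4 [4,1]; then 6 [5,2]; then 3 [6,3]; then 6 [7,6]; then 5 [8,7]; then 6 [9,9]; then 7 [10,13]; then 6 [11,14]; then 5 [13,15] — 9 values in the same relative order in both, and the DP table's final entry dp[14][15] is also 9, so no common subsequence is longer.

9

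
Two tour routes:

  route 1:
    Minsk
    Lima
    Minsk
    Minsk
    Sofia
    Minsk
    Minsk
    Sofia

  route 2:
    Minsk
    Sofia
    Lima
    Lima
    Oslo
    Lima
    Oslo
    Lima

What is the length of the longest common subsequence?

Taking Minsk [1,1]; then Lima [2,8] gives a common subsequence of length 2. Since dp[8][8] = 2, nothing longer is possible.

2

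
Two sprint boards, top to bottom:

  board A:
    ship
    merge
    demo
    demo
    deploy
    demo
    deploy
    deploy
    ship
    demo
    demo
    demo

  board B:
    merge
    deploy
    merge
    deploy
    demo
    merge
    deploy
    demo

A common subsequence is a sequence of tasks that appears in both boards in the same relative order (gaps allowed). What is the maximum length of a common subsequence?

5

One common subsequence of length 5: merge at board A[2]=board B[3]; then deploy at board A[5]=board B[4]; then demo at board A[6]=board B[5]; then deploy at board A[8]=board B[7]; then demo at board A[12]=board B[8]. Since dp[12][8] = 5, nothing longer is possible.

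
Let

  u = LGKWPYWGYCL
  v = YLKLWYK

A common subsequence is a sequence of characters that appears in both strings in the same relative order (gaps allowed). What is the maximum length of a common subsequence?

4

One common subsequence of length 4: L (u #1, v #2); then K (u #3, v #3); then W (u #4, v #5); then Y (u #6, v #6). Since dp[11][7] = 4, nothing longer is possible.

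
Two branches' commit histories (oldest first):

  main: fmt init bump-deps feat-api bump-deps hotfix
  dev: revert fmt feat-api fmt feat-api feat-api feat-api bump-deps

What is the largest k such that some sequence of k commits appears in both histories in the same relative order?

Pick fmt at main[1]=dev[4]; then feat-api at main[4]=dev[7]; then bump-deps at main[5]=dev[8]; all 3 commits appear in both, in order. dp[6][8] = 3 confirms this is the maximum.

3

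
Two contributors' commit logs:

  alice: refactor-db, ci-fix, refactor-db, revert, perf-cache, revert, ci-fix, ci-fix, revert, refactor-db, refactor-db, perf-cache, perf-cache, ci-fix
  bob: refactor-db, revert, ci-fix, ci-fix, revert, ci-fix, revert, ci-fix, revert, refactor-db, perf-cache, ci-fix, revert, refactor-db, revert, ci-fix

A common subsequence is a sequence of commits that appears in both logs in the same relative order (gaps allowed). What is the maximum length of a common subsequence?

9

Taking refactor-db (alice #1, bob #1), then ci-fix (alice #2, bob #4), then revert (alice #4, bob #5), then revert (alice #6, bob #7), then ci-fix (alice #7, bob #8), then ci-fix (alice #8, bob #12), then revert (alice #9, bob #13), then refactor-db (alice #10, bob #14), then ci-fix (alice #14, bob #16) gives a common subsequence of length 9. dp[14][16] = 9 confirms this is the maximum.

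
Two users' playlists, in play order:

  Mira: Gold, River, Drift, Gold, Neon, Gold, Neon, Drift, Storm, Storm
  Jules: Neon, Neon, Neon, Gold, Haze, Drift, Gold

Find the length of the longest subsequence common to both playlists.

Taking Gold (Mira #1, Jules #4) → Drift (Mira #3, Jules #6) → Gold (Mira #6, Jules #7) gives a common subsequence of length 3. Since dp[10][7] = 3, nothing longer is possible.

3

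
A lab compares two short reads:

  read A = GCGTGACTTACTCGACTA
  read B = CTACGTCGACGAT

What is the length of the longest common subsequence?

One common subsequence of length 10: C at read A[2]=read B[1], T at read A[4]=read B[2], A at read A[6]=read B[3], C at read A[7]=read B[4], T at read A[8]=read B[6], A at read A[10]=read B[9], C at read A[13]=read B[10], G at read A[14]=read B[11], A at read A[15]=read B[12], T at read A[17]=read B[13]. dp[18][13] = 10 confirms this is the maximum.

10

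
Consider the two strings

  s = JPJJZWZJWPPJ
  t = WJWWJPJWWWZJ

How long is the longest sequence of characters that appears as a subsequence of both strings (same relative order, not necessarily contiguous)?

6

Pick J [1,5]; then P [2,6]; then J [3,7]; then W [6,10]; then Z [7,11]; then J [12,12]; all 6 characters appear in both, in order. Since dp[12][12] = 6, nothing longer is possible.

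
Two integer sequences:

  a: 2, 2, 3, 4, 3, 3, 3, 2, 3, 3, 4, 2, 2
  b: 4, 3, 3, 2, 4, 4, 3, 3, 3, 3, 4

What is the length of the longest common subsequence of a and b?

7

One common subsequence of length 7: 2 [1,4], then 4 [4,6], then 3 [6,7], then 3 [7,8], then 3 [9,9], then 3 [10,10], then 4 [11,11]. Since dp[13][11] = 7, nothing longer is possible.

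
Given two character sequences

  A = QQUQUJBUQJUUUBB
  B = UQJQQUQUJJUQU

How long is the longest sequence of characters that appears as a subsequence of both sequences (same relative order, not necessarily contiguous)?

9

Pick Q [1,4] → Q [2,5] → U [3,6] → Q [4,7] → U [5,8] → J [6,10] → U [8,11] → Q [9,12] → U [13,13]; all 9 characters appear in both, in order. Since dp[15][13] = 9, nothing longer is possible.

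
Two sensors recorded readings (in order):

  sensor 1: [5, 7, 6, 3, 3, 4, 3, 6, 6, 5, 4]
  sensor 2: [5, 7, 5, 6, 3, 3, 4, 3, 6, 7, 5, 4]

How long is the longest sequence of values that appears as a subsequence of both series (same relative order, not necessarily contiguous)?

10

Pick 5 (sensor 1 #1, sensor 2 #1); then 7 (sensor 1 #2, sensor 2 #2); then 6 (sensor 1 #3, sensor 2 #4); then 3 (sensor 1 #4, sensor 2 #5); then 3 (sensor 1 #5, sensor 2 #6); then 4 (sensor 1 #6, sensor 2 #7); then 3 (sensor 1 #7, sensor 2 #8); then 6 (sensor 1 #8, sensor 2 #9); then 5 (sensor 1 #10, sensor 2 #11); then 4 (sensor 1 #11, sensor 2 #12); all 10 values appear in both, in order. Since dp[11][12] = 10, nothing longer is possible.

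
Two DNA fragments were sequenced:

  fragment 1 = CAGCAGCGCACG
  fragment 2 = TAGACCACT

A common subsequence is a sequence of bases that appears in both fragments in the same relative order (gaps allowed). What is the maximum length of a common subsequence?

Pick A [2,2]; then G [3,3]; then A [5,4]; then C [7,5]; then C [9,6]; then A [10,7]; then C [11,8]; all 7 bases appear in both, in order, and the DP table's final entry dp[12][9] is also 7, so no common subsequence is longer.

7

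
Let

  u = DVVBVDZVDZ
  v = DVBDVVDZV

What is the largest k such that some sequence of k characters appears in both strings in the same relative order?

7

One common subsequence of length 7: D [1,1], V [2,2], V [3,5], V [5,6], D [6,7], Z [7,8], V [8,9]. Since dp[10][9] = 7, nothing longer is possible.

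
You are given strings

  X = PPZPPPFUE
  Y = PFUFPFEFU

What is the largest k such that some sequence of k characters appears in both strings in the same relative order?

Pick P [1,1], P [2,5], F [7,8], U [8,9]; all 4 characters appear in both, in order. Since dp[9][9] = 4, nothing longer is possible.

4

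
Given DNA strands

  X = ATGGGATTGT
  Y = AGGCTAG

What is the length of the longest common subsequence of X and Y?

5

Let dp[i][j] be the LCS length of the first i bases of X and the first j bases of Y. dp[i][j] = dp[i-1][j-1]+1 when the i-th and j-th bases match, else max(dp[i-1][j], dp[i][j-1]).
    ·  A  G  G  C  T  A  G
 ·  0  0  0  0  0  0  0  0
 A  0  1  1  1  1  1  1  1
 T  0  1  1  1  1  2  2  2
 G  0  1  2  2  2  2  2  3
 G  0  1  2  3  3  3  3  3
 G  0  1  2  3  3  3  3  4
 A  0  1  2  3  3  3  4  4
 T  0  1  2  3  3  4  4  4
 T  0  1  2  3  3  4  4  4
 G  0  1  2  3  3  4  4  5
 T  0  1  2  3  3  4  4  5
dp[10][7] = 5. One LCS (by backtracking along matches): AGGAG.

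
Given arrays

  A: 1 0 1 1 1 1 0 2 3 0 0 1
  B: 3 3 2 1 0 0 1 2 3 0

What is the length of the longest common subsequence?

Match 1 [1,4], then 0 [2,6], then 1 [6,7], then 2 [8,8], then 3 [9,9], then 0 [11,10] — 6 values in the same relative order in both. Since dp[12][10] = 6, nothing longer is possible.

6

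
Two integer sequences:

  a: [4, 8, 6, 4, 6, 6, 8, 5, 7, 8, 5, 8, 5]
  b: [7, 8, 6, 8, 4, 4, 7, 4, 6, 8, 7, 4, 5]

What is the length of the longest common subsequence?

Taking 8 at a[2]=b[2], then 6 at a[3]=b[3], then 4 at a[4]=b[8], then 6 at a[6]=b[9], then 8 at a[7]=b[10], then 7 at a[9]=b[11], then 5 at a[13]=b[13] gives a common subsequence of length 7, and the DP table's final entry dp[13][13] is also 7, so no common subsequence is longer.

7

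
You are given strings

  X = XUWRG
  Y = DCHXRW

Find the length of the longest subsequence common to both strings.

2

Pick X [1,4]; then W [3,6]; all 2 characters appear in both, in order. dp[5][6] = 2 confirms this is the maximum.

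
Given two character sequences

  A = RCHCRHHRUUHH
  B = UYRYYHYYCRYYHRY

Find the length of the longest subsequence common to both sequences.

Match R [1,3]; then H [3,6]; then C [4,9]; then R [5,10]; then H [7,13]; then R [8,14] — 6 characters in the same relative order in both, and the DP table's final entry dp[12][15] is also 6, so no common subsequence is longer.

6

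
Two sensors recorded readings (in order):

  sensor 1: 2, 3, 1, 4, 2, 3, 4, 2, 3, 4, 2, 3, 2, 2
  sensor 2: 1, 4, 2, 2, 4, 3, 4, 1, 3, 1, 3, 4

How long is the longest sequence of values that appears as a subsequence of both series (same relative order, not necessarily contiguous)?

Taking 1 at sensor 1[3]=sensor 2[1], 4 at sensor 1[4]=sensor 2[2], 2 at sensor 1[5]=sensor 2[4], 3 at sensor 1[6]=sensor 2[6], 4 at sensor 1[7]=sensor 2[7], 3 at sensor 1[9]=sensor 2[11], 4 at sensor 1[10]=sensor 2[12] gives a common subsequence of length 7. dp[14][12] = 7 confirms this is the maximum.

7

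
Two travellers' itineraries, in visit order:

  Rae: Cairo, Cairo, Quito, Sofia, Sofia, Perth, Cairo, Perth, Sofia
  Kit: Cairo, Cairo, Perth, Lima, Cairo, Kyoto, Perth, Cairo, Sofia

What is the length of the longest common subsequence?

One common subsequence of length 6: Cairo at Rae[1]=Kit[1], then Cairo at Rae[2]=Kit[2], then Perth at Rae[6]=Kit[3], then Cairo at Rae[7]=Kit[5], then Perth at Rae[8]=Kit[7], then Sofia at Rae[9]=Kit[9]. The LCS DP gives dp[9][9] = 6, so this is optimal.

6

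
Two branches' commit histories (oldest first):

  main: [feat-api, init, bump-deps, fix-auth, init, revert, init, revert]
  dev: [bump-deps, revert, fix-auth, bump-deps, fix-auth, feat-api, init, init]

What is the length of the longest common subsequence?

One common subsequence of length 4: bump-deps [3,4], then fix-auth [4,5], then init [5,7], then init [7,8]. dp[8][8] = 4 confirms this is the maximum.

4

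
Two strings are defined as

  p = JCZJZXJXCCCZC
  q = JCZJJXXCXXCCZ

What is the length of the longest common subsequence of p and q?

Pick J [1,1] → C [2,2] → Z [3,3] → J [4,5] → X [6,6] → X [8,7] → C [9,8] → C [10,11] → C [11,12] → Z [12,13]; all 10 characters appear in both, in order. Since dp[13][13] = 10, nothing longer is possible.

10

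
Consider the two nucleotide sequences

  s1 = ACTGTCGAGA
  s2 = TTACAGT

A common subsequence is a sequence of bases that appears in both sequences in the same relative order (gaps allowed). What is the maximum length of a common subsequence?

Let dp[i][j] be the LCS length of the first i bases of s1 and the first j bases of s2. dp[i][j] = dp[i-1][j-1]+1 when the i-th and j-th bases match, else max(dp[i-1][j], dp[i][j-1]).
    ·  T  T  A  C  A  G  T
 ·  0  0  0  0  0  0  0  0
 A  0  0  0  1  1  1  1  1
 C  0  0  0  1  2  2  2  2
 T  0  1  1  1  2  2  2  3
 G  0  1  1  1  2  2  3  3
 T  0  1  2  2  2  2  3  4
 C  0  1  2  2  3  3  3  4
 G  0  1  2  2  3  3  4  4
 A  0  1  2  3  3  4  4  4
 G  0  1  2  3  3  4  5  5
 A  0  1  2  3  3  4  5  5
dp[10][7] = 5. One LCS (by backtracking along matches): TTCAG.

5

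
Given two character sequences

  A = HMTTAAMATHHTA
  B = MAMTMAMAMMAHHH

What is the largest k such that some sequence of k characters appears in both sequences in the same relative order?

One common subsequence of length 8: M [2,3]; then T [3,4]; then A [5,6]; then A [6,8]; then M [7,10]; then A [8,11]; then H [10,13]; then H [11,14]. Since dp[13][14] = 8, nothing longer is possible.

8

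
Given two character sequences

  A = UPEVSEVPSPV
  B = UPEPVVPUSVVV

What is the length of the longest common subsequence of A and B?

Let dp[i][j] be the LCS length of the first i characters of A and the first j characters of B. dp[i][j] = dp[i-1][j-1]+1 when the i-th and j-th characters match, else max(dp[i-1][j], dp[i][j-1]).
    ·  U  P  E  P  V  V  P  U  S  V  V  V
 ·  0  0  0  0  0  0  0  0  0  0  0  0  0
 U  0  1  1  1  1  1  1  1  1  1  1  1  1
 P  0  1  2  2  2  2  2  2  2  2  2  2  2
 E  0  1  2  3  3  3  3  3  3  3  3  3  3
 V  0  1  2  3  3  4  4  4  4  4  4  4  4
 S  0  1  2  3  3  4  4  4  4  5  5  5  5
 E  0  1  2  3  3  4  4  4  4  5  5  5  5
 V  0  1  2  3  3  4  5  5  5  5  6  6  6
 P  0  1  2  3  4  4  5  6  6  6  6  6  6
 S  0  1  2  3  4  4  5  6  6  7  7  7  7
 P  0  1  2  3  4  4  5  6  6  7  7  7  7
 V  0  1  2  3  4  5  5  6  6  7  8  8  8
dp[11][12] = 8. One LCS (by backtracking along matches): UPEVVPSV.

8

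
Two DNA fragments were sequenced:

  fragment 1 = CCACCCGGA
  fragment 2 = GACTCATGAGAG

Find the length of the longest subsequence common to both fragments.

6

Pick C at fragment 1[1]=fragment 2[3], then C at fragment 1[2]=fragment 2[5], then A at fragment 1[3]=fragment 2[6], then G at fragment 1[7]=fragment 2[8], then G at fragment 1[8]=fragment 2[10], then A at fragment 1[9]=fragment 2[11]; all 6 bases appear in both, in order. Since dp[9][12] = 6, nothing longer is possible.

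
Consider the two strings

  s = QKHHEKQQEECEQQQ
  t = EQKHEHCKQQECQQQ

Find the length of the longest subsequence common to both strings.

12

Taking Q [1,2], K [2,3], H [3,4], H [4,6], K [6,8], Q [7,9], Q [8,10], E [10,11], C [11,12], Q [13,13], Q [14,14], Q [15,15] gives a common subsequence of length 12. dp[15][15] = 12 confirms this is the maximum.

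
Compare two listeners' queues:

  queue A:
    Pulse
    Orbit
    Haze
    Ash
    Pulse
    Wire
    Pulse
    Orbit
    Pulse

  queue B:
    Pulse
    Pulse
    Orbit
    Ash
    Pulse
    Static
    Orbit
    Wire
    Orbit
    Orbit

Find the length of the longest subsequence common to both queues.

6

Match Pulse [1,2], then Orbit [2,3], then Ash [4,4], then Pulse [5,5], then Wire [6,8], then Orbit [8,10] — 6 songs in the same relative order in both. Since dp[9][10] = 6, nothing longer is possible.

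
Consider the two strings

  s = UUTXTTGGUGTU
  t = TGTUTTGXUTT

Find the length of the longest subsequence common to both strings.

6

Let dp[i][j] be the LCS length of the first i characters of s and the first j characters of t. dp[i][j] = dp[i-1][j-1]+1 when the i-th and j-th characters match, else max(dp[i-1][j], dp[i][j-1]).
    ·  T  G  T  U  T  T  G  X  U  T  T
 ·  0  0  0  0  0  0  0  0  0  0  0  0
 U  0  0  0  0  1  1  1  1  1  1  1  1
 U  0  0  0  0  1  1  1  1  1  2  2  2
 T  0  1  1  1  1  2  2  2  2  2  3  3
 X  0  1  1  1  1  2  2  2  3  3  3  3
 T  0  1  1  2  2  2  3  3  3  3  4  4
 T  0  1  1  2  2  3  3  3  3  3  4  5
 G  0  1  2  2  2  3  3  4  4  4  4  5
 G  0  1  2  2  2  3  3  4  4  4  4  5
 U  0  1  2  2  3  3  3  4  4  5  5  5
 G  0  1  2  2  3  3  3  4  4  5  5  5
 T  0  1  2  3  3  4  4  4  4  5  6  6
 U  0  1  2  3  4  4  4  4  4  5  6  6
dp[12][11] = 6. One LCS (by backtracking along matches): UTTGUT.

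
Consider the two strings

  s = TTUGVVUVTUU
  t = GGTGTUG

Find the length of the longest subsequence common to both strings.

4

Pick T [1,3]; then T [2,5]; then U [3,6]; then G [4,7]; all 4 characters appear in both, in order. Since dp[11][7] = 4, nothing longer is possible.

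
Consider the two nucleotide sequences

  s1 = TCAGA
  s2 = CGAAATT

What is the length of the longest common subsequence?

Let dp[i][j] be the LCS length of the first i bases of s1 and the first j bases of s2. dp[i][j] = dp[i-1][j-1]+1 when the i-th and j-th bases match, else max(dp[i-1][j], dp[i][j-1]).
    ·  C  G  A  A  A  T  T
 ·  0  0  0  0  0  0  0  0
 T  0  0  0  0  0  0  1  1
 C  0  1  1  1  1  1  1  1
 A  0  1  1  2  2  2  2  2
 G  0  1  2  2  2  2  2  2
 A  0  1  2  3  3  3  3  3
dp[5][7] = 3. One LCS (by backtracking along matches): CAA.

3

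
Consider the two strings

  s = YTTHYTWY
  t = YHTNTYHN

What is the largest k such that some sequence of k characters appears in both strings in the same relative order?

One common subsequence of length 4: Y at s[1]=t[1], then T at s[2]=t[3], then T at s[3]=t[5], then H at s[4]=t[7]. Since dp[8][8] = 4, nothing longer is possible.

4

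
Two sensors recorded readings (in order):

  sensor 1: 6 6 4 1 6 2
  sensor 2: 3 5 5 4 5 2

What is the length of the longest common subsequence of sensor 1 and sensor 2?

One common subsequence of length 2: 4 [3,4], 2 [6,6]. Since dp[6][6] = 2, nothing longer is possible.

2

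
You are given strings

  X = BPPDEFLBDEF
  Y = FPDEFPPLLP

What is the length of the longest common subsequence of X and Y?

5

Match P (X #3, Y #2), then D (X #4, Y #3), then E (X #5, Y #4), then F (X #6, Y #5), then L (X #7, Y #9) — 5 characters in the same relative order in both. The LCS DP gives dp[11][10] = 5, so this is optimal.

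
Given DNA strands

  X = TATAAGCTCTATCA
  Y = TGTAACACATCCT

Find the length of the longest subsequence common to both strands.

9

One common subsequence of length 9: T (X #1, Y #1), T (X #3, Y #3), A (X #4, Y #4), A (X #5, Y #5), C (X #7, Y #6), C (X #9, Y #8), A (X #11, Y #9), T (X #12, Y #10), C (X #13, Y #12). Since dp[14][13] = 9, nothing longer is possible.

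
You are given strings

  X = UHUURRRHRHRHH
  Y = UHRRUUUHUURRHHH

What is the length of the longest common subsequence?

9

One common subsequence of length 9: U at X[1]=Y[7], H at X[2]=Y[8], U at X[3]=Y[9], U at X[4]=Y[10], R at X[7]=Y[11], R at X[9]=Y[12], H at X[10]=Y[13], H at X[12]=Y[14], H at X[13]=Y[15]. Since dp[13][15] = 9, nothing longer is possible.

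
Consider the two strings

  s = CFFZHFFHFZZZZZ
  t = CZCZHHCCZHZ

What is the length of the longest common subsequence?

Taking C (s #1, t #3); then Z (s #4, t #4); then H (s #5, t #5); then H (s #8, t #6); then Z (s #10, t #9); then Z (s #14, t #11) gives a common subsequence of length 6, and the DP table's final entry dp[14][11] is also 6, so no common subsequence is longer.

6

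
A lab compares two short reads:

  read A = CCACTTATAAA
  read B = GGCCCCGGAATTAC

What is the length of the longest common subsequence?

Pick C at read A[1]=read B[5], C at read A[2]=read B[6], A at read A[3]=read B[10], T at read A[5]=read B[11], T at read A[6]=read B[12], A at read A[7]=read B[13]; all 6 bases appear in both, in order. The LCS DP gives dp[11][14] = 6, so this is optimal.

6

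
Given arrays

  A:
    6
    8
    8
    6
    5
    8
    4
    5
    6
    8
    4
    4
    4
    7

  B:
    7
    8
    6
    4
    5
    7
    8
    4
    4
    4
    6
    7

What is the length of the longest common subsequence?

Pick 8 at A[3]=B[2]; then 6 at A[4]=B[3]; then 4 at A[7]=B[4]; then 5 at A[8]=B[5]; then 8 at A[10]=B[7]; then 4 at A[11]=B[8]; then 4 at A[12]=B[9]; then 4 at A[13]=B[10]; then 7 at A[14]=B[12]; all 9 values appear in both, in order, and the DP table's final entry dp[14][12] is also 9, so no common subsequence is longer.

9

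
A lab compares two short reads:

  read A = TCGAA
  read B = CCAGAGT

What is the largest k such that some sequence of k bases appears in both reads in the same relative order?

Match C (read A #2, read B #2) → G (read A #3, read B #4) → A (read A #4, read B #5) — 3 bases in the same relative order in both. dp[5][7] = 3 confirms this is the maximum.

3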